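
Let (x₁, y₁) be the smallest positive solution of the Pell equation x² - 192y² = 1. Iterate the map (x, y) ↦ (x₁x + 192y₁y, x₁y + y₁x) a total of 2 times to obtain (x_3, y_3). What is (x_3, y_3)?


Step 1: Find the fundamental solution (x₁, y₁) of x² - 192y² = 1.
  Expand √192 as a continued fraction. a₀ = ⌊√192⌋ = 13; iterate m_{k+1} = d_k·a_k − m_k, d_{k+1} = (192 − m_{k+1}²)/d_k, a_{k+1} = ⌊(a₀ + m_{k+1})/d_{k+1}⌋ (starting m₀ = 0, d₀ = 1), with convergents p_k = a_k·p_{k-1} + p_{k-2}, q_k = a_k·q_{k-1} + q_{k-2} (p₋₁ = 1, q₋₁ = 0):
  k = 0: a₀ = 13; p₀/q₀ = 13/1; p₀² − 192·q₀² = 169 − 192 = -23.
  k = 1: m = 13, d = 23, a = ⌊(13 + 13)/23⌋ = 1; p/q = (1·13 + 1)/(1·1 + 0) = 14/1; p² − 192·q² = 196 − 192 = 4.
  k = 2: m = 10, d = 4, a = ⌊(13 + 10)/4⌋ = 5; p/q = (5·14 + 13)/(5·1 + 1) = 83/6; p² − 192·q² = 6889 − 6912 = -23.
  k = 3: m = 10, d = 23, a = ⌊(13 + 10)/23⌋ = 1; p/q = (1·83 + 14)/(1·6 + 1) = 97/7; p² − 192·q² = 9409 − 9408 = 1.
  The first convergent with p² − 192·q² = 1 gives the fundamental solution (x₁, y₁) = (97, 7).
Step 2: Apply the recurrence (x_{n+1}, y_{n+1}) = (x₁x_n + 192y₁y_n, x₁y_n + y₁x_n) repeatedly.
  From (x_1, y_1) = (97, 7): x_2 = 97·97 + 192·7·7 = 18817; y_2 = 97·7 + 7·97 = 1358.
  From (x_2, y_2) = (18817, 1358): x_3 = 97·18817 + 192·7·1358 = 3650401; y_3 = 97·1358 + 7·18817 = 263445.
Step 3: Verify x_3² - 192·y_3² = 13325427460801 - 13325427460800 = 1 (should be 1). ✓

(x_1, y_1) = (97, 7); (x_3, y_3) = (3650401, 263445).


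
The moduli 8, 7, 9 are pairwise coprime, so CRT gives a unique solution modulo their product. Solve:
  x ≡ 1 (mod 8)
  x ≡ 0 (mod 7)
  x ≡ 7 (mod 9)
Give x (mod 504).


Moduli 8, 7, 9 are pairwise coprime; by CRT there is a unique solution modulo M = 8 · 7 · 9 = 504.
Solve pairwise, accumulating the modulus:
  Start with x ≡ 1 (mod 8).
  Combine with x ≡ 0 (mod 7): since gcd(8, 7) = 1, we get a unique residue mod 56.
    Write x = 1 + 8·t and substitute into x ≡ 0 (mod 7): 8·t ≡ 0 − 1 = -1 (mod 7).
    Reduce coefficients mod 7: 1·t ≡ 6 (mod 7).
    So t ≡ 6 (mod 7).
    Then x = 1 + 8·6 = 49, valid modulo lcm(8, 7) = 56: x ≡ 49 (mod 56).
  Combine with x ≡ 7 (mod 9): since gcd(56, 9) = 1, we get a unique residue mod 504.
    Write x = 49 + 56·t and substitute into x ≡ 7 (mod 9): 56·t ≡ 7 − 49 = -42 (mod 9).
    Reduce coefficients mod 9: 2·t ≡ 3 (mod 9).
    The inverse of 2 mod 9 is 5 (since 2·5 = 10 = 1·9 + 1), so t ≡ 5·3 = 15 ≡ 6 (mod 9).
    Then x = 49 + 56·6 = 385, valid modulo lcm(56, 9) = 504: x ≡ 385 (mod 504).
Verify: 385 mod 8 = 1 ✓, 385 mod 7 = 0 ✓, 385 mod 9 = 7 ✓.

x ≡ 385 (mod 504).


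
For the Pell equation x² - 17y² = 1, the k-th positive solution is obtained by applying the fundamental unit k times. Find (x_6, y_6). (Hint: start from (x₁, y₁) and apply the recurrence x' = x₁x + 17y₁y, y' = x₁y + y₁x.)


Step 1: Find the fundamental solution (x₁, y₁) of x² - 17y² = 1.
  Expand √17 as a continued fraction. a₀ = ⌊√17⌋ = 4; iterate m_{k+1} = d_k·a_k − m_k, d_{k+1} = (17 − m_{k+1}²)/d_k, a_{k+1} = ⌊(a₀ + m_{k+1})/d_{k+1}⌋ (starting m₀ = 0, d₀ = 1), with convergents p_k = a_k·p_{k-1} + p_{k-2}, q_k = a_k·q_{k-1} + q_{k-2} (p₋₁ = 1, q₋₁ = 0):
  k = 0: a₀ = 4; p₀/q₀ = 4/1; p₀² − 17·q₀² = 16 − 17 = -1.
  k = 1: m = 4, d = 1, a = ⌊(4 + 4)/1⌋ = 8; p/q = (8·4 + 1)/(8·1 + 0) = 33/8; p² − 17·q² = 1089 − 1088 = 1.
  The first convergent with p² − 17·q² = 1 gives the fundamental solution (x₁, y₁) = (33, 8).
Step 2: Apply the recurrence (x_{n+1}, y_{n+1}) = (x₁x_n + 17y₁y_n, x₁y_n + y₁x_n) repeatedly.
  From (x_1, y_1) = (33, 8): x_2 = 33·33 + 17·8·8 = 2177; y_2 = 33·8 + 8·33 = 528.
  From (x_2, y_2) = (2177, 528): x_3 = 33·2177 + 17·8·528 = 143649; y_3 = 33·528 + 8·2177 = 34840.
  From (x_3, y_3) = (143649, 34840): x_4 = 33·143649 + 17·8·34840 = 9478657; y_4 = 33·34840 + 8·143649 = 2298912.
  From (x_4, y_4) = (9478657, 2298912): x_5 = 33·9478657 + 17·8·2298912 = 625447713; y_5 = 33·2298912 + 8·9478657 = 151693352.
  From (x_5, y_5) = (625447713, 151693352): x_6 = 33·625447713 + 17·8·151693352 = 41270070401; y_6 = 33·151693352 + 8·625447713 = 10009462320.
Step 3: Verify x_6² - 17·y_6² = 1703218710903496300801 - 1703218710903496300800 = 1 (should be 1). ✓

(x_1, y_1) = (33, 8); (x_6, y_6) = (41270070401, 10009462320).


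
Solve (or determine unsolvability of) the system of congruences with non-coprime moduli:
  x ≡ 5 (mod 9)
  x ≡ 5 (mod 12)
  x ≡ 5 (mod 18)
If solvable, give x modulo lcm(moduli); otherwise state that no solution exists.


Moduli 9, 12, 18 are not pairwise coprime, so CRT works modulo lcm(m_i) when all pairwise compatibility conditions hold.
Pairwise compatibility: gcd(m_i, m_j) must divide a_i - a_j for every pair.
Merge one congruence at a time:
  Start: x ≡ 5 (mod 9).
  Combine with x ≡ 5 (mod 12): gcd(9, 12) = 3; 5 - 5 = 0, which IS divisible by 3, so compatible.
    Write x = 5 + 9·t and substitute into x ≡ 5 (mod 12): 9·t ≡ 5 − 5 = 0 (mod 12).
    Divide the congruence (and modulus) by g = 3: 3·t ≡ 0 (mod 4).
    The inverse of 3 mod 4 is 3 (since 3·3 = 9 = 2·4 + 1), so t ≡ 3·0 = 0 ≡ 0 (mod 4).
    Then x = 5 + 9·0 = 5, valid modulo lcm(9, 12) = 36: x ≡ 5 (mod 36).
  Combine with x ≡ 5 (mod 18): gcd(36, 18) = 18; 5 - 5 = 0, which IS divisible by 18, so compatible.
    Write x = 5 + 36·t and substitute into x ≡ 5 (mod 18): 36·t ≡ 5 − 5 = 0 (mod 18).
    Divide the congruence (and modulus) by g = 18: 2·t ≡ 0 (mod 1).
    Modulo 1 every t works; take t = 0.
    Then x = 5 + 36·0 = 5, valid modulo lcm(36, 18) = 36: x ≡ 5 (mod 36).
Verify: 5 mod 9 = 5, 5 mod 12 = 5, 5 mod 18 = 5.

x ≡ 5 (mod 36).


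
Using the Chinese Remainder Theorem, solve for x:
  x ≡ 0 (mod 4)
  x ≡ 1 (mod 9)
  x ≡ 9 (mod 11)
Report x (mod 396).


Moduli 4, 9, 11 are pairwise coprime; by CRT there is a unique solution modulo M = 4 · 9 · 11 = 396.
Solve pairwise, accumulating the modulus:
  Start with x ≡ 0 (mod 4).
  Combine with x ≡ 1 (mod 9): since gcd(4, 9) = 1, we get a unique residue mod 36.
    Write x = 0 + 4·t and substitute into x ≡ 1 (mod 9): 4·t ≡ 1 − 0 = 1 (mod 9).
    The inverse of 4 mod 9 is 7 (since 4·7 = 28 = 3·9 + 1), so t ≡ 7·1 = 7 ≡ 7 (mod 9).
    Then x = 0 + 4·7 = 28, valid modulo lcm(4, 9) = 36: x ≡ 28 (mod 36).
  Combine with x ≡ 9 (mod 11): since gcd(36, 11) = 1, we get a unique residue mod 396.
    Write x = 28 + 36·t and substitute into x ≡ 9 (mod 11): 36·t ≡ 9 − 28 = -19 (mod 11).
    Reduce coefficients mod 11: 3·t ≡ 3 (mod 11).
    The inverse of 3 mod 11 is 4 (since 3·4 = 12 = 1·11 + 1), so t ≡ 4·3 = 12 ≡ 1 (mod 11).
    Then x = 28 + 36·1 = 64, valid modulo lcm(36, 11) = 396: x ≡ 64 (mod 396).
Verify: 64 mod 4 = 0 ✓, 64 mod 9 = 1 ✓, 64 mod 11 = 9 ✓.

x ≡ 64 (mod 396).


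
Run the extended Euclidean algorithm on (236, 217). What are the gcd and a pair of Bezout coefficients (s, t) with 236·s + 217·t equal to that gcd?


Euclidean algorithm on (236, 217) — divide until remainder is 0:
  236 = 1 · 217 + 19
  217 = 11 · 19 + 8
  19 = 2 · 8 + 3
  8 = 2 · 3 + 2
  3 = 1 · 2 + 1
  2 = 2 · 1 + 0
gcd(236, 217) = 1.
Track Bezout coefficients alongside the remainders: start with r₀ = 236 = a·1 + b·0 (s = 1, t = 0) and r₁ = 217 = a·0 + b·1 (s = 0, t = 1); each new remainder r_{k+1} = r_{k-1} − q_k·r_k inherits s_{k+1} = s_{k-1} − q_k·s_k, t_{k+1} = t_{k-1} − q_k·t_k, so r_k = a·s_k + b·t_k at every step:
  q = 1: r = 19, s = 1 − 1·0 = 1, t = 0 − 1·1 = -1  (check: 236·1 + 217·(-1) = 19)
  q = 11: r = 8, s = 0 − 11·1 = -11, t = 1 − 11·(-1) = 12  (check: 236·(-11) + 217·12 = 8)
  q = 2: r = 3, s = 1 − 2·(-11) = 23, t = -1 − 2·12 = -25  (check: 236·23 + 217·(-25) = 3)
  q = 2: r = 2, s = -11 − 2·23 = -57, t = 12 − 2·(-25) = 62  (check: 236·(-57) + 217·62 = 2)
  q = 1: r = 1, s = 23 − 1·(-57) = 80, t = -25 − 1·62 = -87  (check: 236·80 + 217·(-87) = 1)
The row with r = 1 (the gcd) gives the Bezout coefficients s = 80, t = -87.
Result: 236 · (80) + 217 · (-87) = 1.

gcd(236, 217) = 1; s = 80, t = -87 (check: 236·80 + 217·(-87) = 1).


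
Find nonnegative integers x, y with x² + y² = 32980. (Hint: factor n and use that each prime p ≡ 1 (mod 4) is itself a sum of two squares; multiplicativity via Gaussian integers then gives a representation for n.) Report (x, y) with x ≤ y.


Step 1: Factor n = 32980 = 2^2 · 5 · 17 · 97.
Step 2: Check the mod-4 condition on each prime factor: 2 = 2 (special); 5 ≡ 1 (mod 4), exponent 1; 17 ≡ 1 (mod 4), exponent 1; 97 ≡ 1 (mod 4), exponent 1.
All primes ≡ 3 (mod 4) appear to even exponent (or don't appear), so by the two-squares theorem n IS expressible as a sum of two squares.
Step 3: Build a representation. Group n = k² · m with k = 2 and m = 5 · 17 · 97 = 8245 (a product of primes ≡ 1 (mod 4)); a representation of m scales to one of n via (k·x)² + (k·y)² = k²(x² + y²). Each prime p ≡ 1 (mod 4) is itself a sum of two squares; find a² by testing p − a² for a perfect square:
  5: 5 − 1² = 4 = 2² ⇒ 5 = 1² + 2².
  17: 17 − 1² = 16 = 4² ⇒ 17 = 1² + 4².
  97: 97 − 1² = 96, 97 − 2² = 93, 97 − 3² = 88, 97 − 4² = 81 = 9² ⇒ 97 = 4² + 9².
  Combine using the Brahmagupta–Fibonacci identity (a² + b²)(c² + d²) = (ac − bd)² + (ad + bc)² = (ac + bd)² + (ad − bc)²:
  5 · 17 = 85: from (1² + 2²)(1² + 4²), take (1·1 − 2·4, 1·4 + 2·1) = (1 − 8, 4 + 2) = (-7, 6); dropping signs (only squares matter) gives (7, 6); check 7² + 6² = 49 + 36 = 85 ✓.
  85 · 97 = 8245: from (7² + 6²)(4² + 9²), take (7·4 − 6·9, 7·9 + 6·4) = (28 − 54, 63 + 24) = (-26, 87); dropping signs (only squares matter) gives (26, 87); check 26² + 87² = 676 + 7569 = 8245 ✓.
  Scale by k = 2: (2·26, 2·87) = (52, 174).
Step 4: Order so x ≤ y and verify: 52² + 174² = 2704 + 30276 = 32980 = n. ✓

n = 32980 = 52² + 174² (one valid representation with x ≤ y).


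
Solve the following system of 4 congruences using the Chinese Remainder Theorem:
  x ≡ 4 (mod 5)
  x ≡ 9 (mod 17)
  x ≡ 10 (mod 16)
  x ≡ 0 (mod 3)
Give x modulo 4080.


Product of moduli M = 5 · 17 · 16 · 3 = 4080.
Merge one congruence at a time:
  Start: x ≡ 4 (mod 5).
  Combine with x ≡ 9 (mod 17); new modulus lcm = 85.
    Write x = 4 + 5·t and substitute into x ≡ 9 (mod 17): 5·t ≡ 9 − 4 = 5 (mod 17).
    The inverse of 5 mod 17 is 7 (since 5·7 = 35 = 2·17 + 1), so t ≡ 7·5 = 35 ≡ 1 (mod 17).
    Then x = 4 + 5·1 = 9, valid modulo lcm(5, 17) = 85: x ≡ 9 (mod 85).
  Combine with x ≡ 10 (mod 16); new modulus lcm = 1360.
    Write x = 9 + 85·t and substitute into x ≡ 10 (mod 16): 85·t ≡ 10 − 9 = 1 (mod 16).
    Reduce coefficients mod 16: 5·t ≡ 1 (mod 16).
    The inverse of 5 mod 16 is 13 (since 5·13 = 65 = 4·16 + 1), so t ≡ 13·1 = 13 ≡ 13 (mod 16).
    Then x = 9 + 85·13 = 1114, valid modulo lcm(85, 16) = 1360: x ≡ 1114 (mod 1360).
  Combine with x ≡ 0 (mod 3); new modulus lcm = 4080.
    Write x = 1114 + 1360·t and substitute into x ≡ 0 (mod 3): 1360·t ≡ 0 − 1114 = -1114 (mod 3).
    Reduce coefficients mod 3: 1·t ≡ 2 (mod 3).
    So t ≡ 2 (mod 3).
    Then x = 1114 + 1360·2 = 3834, valid modulo lcm(1360, 3) = 4080: x ≡ 3834 (mod 4080).
Verify against each original: 3834 mod 5 = 4, 3834 mod 17 = 9, 3834 mod 16 = 10, 3834 mod 3 = 0.

x ≡ 3834 (mod 4080).


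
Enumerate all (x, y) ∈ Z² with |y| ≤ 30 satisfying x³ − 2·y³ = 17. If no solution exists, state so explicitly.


The equation is x³ - 2y³ = 17. For fixed y, x³ = 2·y³ + 17, so a solution requires the RHS to be a perfect cube.
Strategy: iterate y from -30 to 30, compute RHS = 2·y³ + 17, and check whether it is a (positive or negative) perfect cube.
Check small values of y:
  y = 0: RHS = 17 is not a perfect cube.
  y = 1: RHS = 19 is not a perfect cube.
  y = -1: RHS = 15 is not a perfect cube.
  y = 2: RHS = 33 is not a perfect cube.
  y = -2: RHS = 1 = (1)³ ⇒ x = 1 works.
  y = 3: RHS = 71 is not a perfect cube.
  y = -3: RHS = -37 is not a perfect cube.
Continuing the search up to |y| = 30 finds no further solutions beyond those listed.
Collected solutions: (1, -2).

Solutions (with |y| ≤ 30): (1, -2).


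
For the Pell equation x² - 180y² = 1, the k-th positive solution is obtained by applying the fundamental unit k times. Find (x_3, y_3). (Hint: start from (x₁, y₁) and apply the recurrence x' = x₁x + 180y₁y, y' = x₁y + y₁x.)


Step 1: Find the fundamental solution (x₁, y₁) of x² - 180y² = 1.
  Expand √180 as a continued fraction. a₀ = ⌊√180⌋ = 13; iterate m_{k+1} = d_k·a_k − m_k, d_{k+1} = (180 − m_{k+1}²)/d_k, a_{k+1} = ⌊(a₀ + m_{k+1})/d_{k+1}⌋ (starting m₀ = 0, d₀ = 1), with convergents p_k = a_k·p_{k-1} + p_{k-2}, q_k = a_k·q_{k-1} + q_{k-2} (p₋₁ = 1, q₋₁ = 0):
  k = 0: a₀ = 13; p₀/q₀ = 13/1; p₀² − 180·q₀² = 169 − 180 = -11.
  k = 1: m = 13, d = 11, a = ⌊(13 + 13)/11⌋ = 2; p/q = (2·13 + 1)/(2·1 + 0) = 27/2; p² − 180·q² = 729 − 720 = 9.
  k = 2: m = 9, d = 9, a = ⌊(13 + 9)/9⌋ = 2; p/q = (2·27 + 13)/(2·2 + 1) = 67/5; p² − 180·q² = 4489 − 4500 = -11.
  k = 3: m = 9, d = 11, a = ⌊(13 + 9)/11⌋ = 2; p/q = (2·67 + 27)/(2·5 + 2) = 161/12; p² − 180·q² = 25921 − 25920 = 1.
  The first convergent with p² − 180·q² = 1 gives the fundamental solution (x₁, y₁) = (161, 12).
Step 2: Apply the recurrence (x_{n+1}, y_{n+1}) = (x₁x_n + 180y₁y_n, x₁y_n + y₁x_n) repeatedly.
  From (x_1, y_1) = (161, 12): x_2 = 161·161 + 180·12·12 = 51841; y_2 = 161·12 + 12·161 = 3864.
  From (x_2, y_2) = (51841, 3864): x_3 = 161·51841 + 180·12·3864 = 16692641; y_3 = 161·3864 + 12·51841 = 1244196.
Step 3: Verify x_3² - 180·y_3² = 278644263554881 - 278644263554880 = 1 (should be 1). ✓

(x_1, y_1) = (161, 12); (x_3, y_3) = (16692641, 1244196).


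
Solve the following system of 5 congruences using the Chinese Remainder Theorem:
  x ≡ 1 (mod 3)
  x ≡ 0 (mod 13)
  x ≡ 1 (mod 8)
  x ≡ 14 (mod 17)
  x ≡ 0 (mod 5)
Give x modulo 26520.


Product of moduli M = 3 · 13 · 8 · 17 · 5 = 26520.
Merge one congruence at a time:
  Start: x ≡ 1 (mod 3).
  Combine with x ≡ 0 (mod 13); new modulus lcm = 39.
    Write x = 1 + 3·t and substitute into x ≡ 0 (mod 13): 3·t ≡ 0 − 1 = -1 (mod 13).
    Reduce coefficients mod 13: 3·t ≡ 12 (mod 13).
    The inverse of 3 mod 13 is 9 (since 3·9 = 27 = 2·13 + 1), so t ≡ 9·12 = 108 ≡ 4 (mod 13).
    Then x = 1 + 3·4 = 13, valid modulo lcm(3, 13) = 39: x ≡ 13 (mod 39).
  Combine with x ≡ 1 (mod 8); new modulus lcm = 312.
    Write x = 13 + 39·t and substitute into x ≡ 1 (mod 8): 39·t ≡ 1 − 13 = -12 (mod 8).
    Reduce coefficients mod 8: 7·t ≡ 4 (mod 8).
    The inverse of 7 mod 8 is 7 (since 7·7 = 49 = 6·8 + 1), so t ≡ 7·4 = 28 ≡ 4 (mod 8).
    Then x = 13 + 39·4 = 169, valid modulo lcm(39, 8) = 312: x ≡ 169 (mod 312).
  Combine with x ≡ 14 (mod 17); new modulus lcm = 5304.
    Write x = 169 + 312·t and substitute into x ≡ 14 (mod 17): 312·t ≡ 14 − 169 = -155 (mod 17).
    Reduce coefficients mod 17: 6·t ≡ 15 (mod 17).
    The inverse of 6 mod 17 is 3 (since 6·3 = 18 = 1·17 + 1), so t ≡ 3·15 = 45 ≡ 11 (mod 17).
    Then x = 169 + 312·11 = 3601, valid modulo lcm(312, 17) = 5304: x ≡ 3601 (mod 5304).
  Combine with x ≡ 0 (mod 5); new modulus lcm = 26520.
    Write x = 3601 + 5304·t and substitute into x ≡ 0 (mod 5): 5304·t ≡ 0 − 3601 = -3601 (mod 5).
    Reduce coefficients mod 5: 4·t ≡ 4 (mod 5).
    The inverse of 4 mod 5 is 4 (since 4·4 = 16 = 3·5 + 1), so t ≡ 4·4 = 16 ≡ 1 (mod 5).
    Then x = 3601 + 5304·1 = 8905, valid modulo lcm(5304, 5) = 26520: x ≡ 8905 (mod 26520).
Verify against each original: 8905 mod 3 = 1, 8905 mod 13 = 0, 8905 mod 8 = 1, 8905 mod 17 = 14, 8905 mod 5 = 0.

x ≡ 8905 (mod 26520).


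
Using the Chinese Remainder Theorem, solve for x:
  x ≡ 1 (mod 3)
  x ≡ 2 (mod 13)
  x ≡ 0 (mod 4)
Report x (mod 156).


Moduli 3, 13, 4 are pairwise coprime; by CRT there is a unique solution modulo M = 3 · 13 · 4 = 156.
Solve pairwise, accumulating the modulus:
  Start with x ≡ 1 (mod 3).
  Combine with x ≡ 2 (mod 13): since gcd(3, 13) = 1, we get a unique residue mod 39.
    Write x = 1 + 3·t and substitute into x ≡ 2 (mod 13): 3·t ≡ 2 − 1 = 1 (mod 13).
    The inverse of 3 mod 13 is 9 (since 3·9 = 27 = 2·13 + 1), so t ≡ 9·1 = 9 ≡ 9 (mod 13).
    Then x = 1 + 3·9 = 28, valid modulo lcm(3, 13) = 39: x ≡ 28 (mod 39).
  Combine with x ≡ 0 (mod 4): since gcd(39, 4) = 1, we get a unique residue mod 156.
    Write x = 28 + 39·t and substitute into x ≡ 0 (mod 4): 39·t ≡ 0 − 28 = -28 (mod 4).
    Reduce coefficients mod 4: 3·t ≡ 0 (mod 4).
    The inverse of 3 mod 4 is 3 (since 3·3 = 9 = 2·4 + 1), so t ≡ 3·0 = 0 ≡ 0 (mod 4).
    Then x = 28 + 39·0 = 28, valid modulo lcm(39, 4) = 156: x ≡ 28 (mod 156).
Verify: 28 mod 3 = 1 ✓, 28 mod 13 = 2 ✓, 28 mod 4 = 0 ✓.

x ≡ 28 (mod 156).


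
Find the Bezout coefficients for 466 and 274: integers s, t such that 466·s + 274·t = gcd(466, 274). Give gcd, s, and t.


Euclidean algorithm on (466, 274) — divide until remainder is 0:
  466 = 1 · 274 + 192
  274 = 1 · 192 + 82
  192 = 2 · 82 + 28
  82 = 2 · 28 + 26
  28 = 1 · 26 + 2
  26 = 13 · 2 + 0
gcd(466, 274) = 2.
Track Bezout coefficients alongside the remainders: start with r₀ = 466 = a·1 + b·0 (s = 1, t = 0) and r₁ = 274 = a·0 + b·1 (s = 0, t = 1); each new remainder r_{k+1} = r_{k-1} − q_k·r_k inherits s_{k+1} = s_{k-1} − q_k·s_k, t_{k+1} = t_{k-1} − q_k·t_k, so r_k = a·s_k + b·t_k at every step:
  q = 1: r = 192, s = 1 − 1·0 = 1, t = 0 − 1·1 = -1  (check: 466·1 + 274·(-1) = 192)
  q = 1: r = 82, s = 0 − 1·1 = -1, t = 1 − 1·(-1) = 2  (check: 466·(-1) + 274·2 = 82)
  q = 2: r = 28, s = 1 − 2·(-1) = 3, t = -1 − 2·2 = -5  (check: 466·3 + 274·(-5) = 28)
  q = 2: r = 26, s = -1 − 2·3 = -7, t = 2 − 2·(-5) = 12  (check: 466·(-7) + 274·12 = 26)
  q = 1: r = 2, s = 3 − 1·(-7) = 10, t = -5 − 1·12 = -17  (check: 466·10 + 274·(-17) = 2)
The row with r = 2 (the gcd) gives the Bezout coefficients s = 10, t = -17.
Result: 466 · (10) + 274 · (-17) = 2.

gcd(466, 274) = 2; s = 10, t = -17 (check: 466·10 + 274·(-17) = 2).


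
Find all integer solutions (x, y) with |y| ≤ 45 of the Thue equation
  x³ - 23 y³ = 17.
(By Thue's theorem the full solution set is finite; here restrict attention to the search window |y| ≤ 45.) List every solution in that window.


The equation is x³ - 23y³ = 17. For fixed y, x³ = 23·y³ + 17, so a solution requires the RHS to be a perfect cube.
Strategy: iterate y from -45 to 45, compute RHS = 23·y³ + 17, and check whether it is a (positive or negative) perfect cube.
Check small values of y:
  y = 0: RHS = 17 is not a perfect cube.
  y = 1: RHS = 40 is not a perfect cube.
  y = -1: RHS = -6 is not a perfect cube.
  y = 2: RHS = 201 is not a perfect cube.
  y = -2: RHS = -167 is not a perfect cube.
  y = 3: RHS = 638 is not a perfect cube.
  y = -3: RHS = -604 is not a perfect cube.
Continuing the search up to |y| = 45 finds no solutions either.
No (x, y) in the scanned range satisfies the equation.

No integer solutions with |y| ≤ 45.


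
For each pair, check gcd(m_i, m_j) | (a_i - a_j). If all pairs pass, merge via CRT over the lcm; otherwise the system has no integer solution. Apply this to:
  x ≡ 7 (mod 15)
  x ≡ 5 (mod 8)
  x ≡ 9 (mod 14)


Moduli 15, 8, 14 are not pairwise coprime, so CRT works modulo lcm(m_i) when all pairwise compatibility conditions hold.
Pairwise compatibility: gcd(m_i, m_j) must divide a_i - a_j for every pair.
Merge one congruence at a time:
  Start: x ≡ 7 (mod 15).
  Combine with x ≡ 5 (mod 8): gcd(15, 8) = 1; 5 - 7 = -2, which IS divisible by 1, so compatible.
    Write x = 7 + 15·t and substitute into x ≡ 5 (mod 8): 15·t ≡ 5 − 7 = -2 (mod 8).
    Reduce coefficients mod 8: 7·t ≡ 6 (mod 8).
    The inverse of 7 mod 8 is 7 (since 7·7 = 49 = 6·8 + 1), so t ≡ 7·6 = 42 ≡ 2 (mod 8).
    Then x = 7 + 15·2 = 37, valid modulo lcm(15, 8) = 120: x ≡ 37 (mod 120).
  Combine with x ≡ 9 (mod 14): gcd(120, 14) = 2; 9 - 37 = -28, which IS divisible by 2, so compatible.
    Write x = 37 + 120·t and substitute into x ≡ 9 (mod 14): 120·t ≡ 9 − 37 = -28 (mod 14).
    Divide the congruence (and modulus) by g = 2: 60·t ≡ -14 (mod 7).
    Reduce coefficients mod 7: 4·t ≡ 0 (mod 7).
    The inverse of 4 mod 7 is 2 (since 4·2 = 8 = 1·7 + 1), so t ≡ 2·0 = 0 ≡ 0 (mod 7).
    Then x = 37 + 120·0 = 37, valid modulo lcm(120, 14) = 840: x ≡ 37 (mod 840).
Verify: 37 mod 15 = 7, 37 mod 8 = 5, 37 mod 14 = 9.

x ≡ 37 (mod 840).


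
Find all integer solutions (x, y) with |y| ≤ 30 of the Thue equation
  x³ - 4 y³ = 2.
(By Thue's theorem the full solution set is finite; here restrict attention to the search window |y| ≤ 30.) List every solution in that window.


The equation is x³ - 4y³ = 2. For fixed y, x³ = 4·y³ + 2, so a solution requires the RHS to be a perfect cube.
Strategy: iterate y from -30 to 30, compute RHS = 4·y³ + 2, and check whether it is a (positive or negative) perfect cube.
Check small values of y:
  y = 0: RHS = 2 is not a perfect cube.
  y = 1: RHS = 6 is not a perfect cube.
  y = -1: RHS = -2 is not a perfect cube.
  y = 2: RHS = 34 is not a perfect cube.
  y = -2: RHS = -30 is not a perfect cube.
  y = 3: RHS = 110 is not a perfect cube.
  y = -3: RHS = -106 is not a perfect cube.
Continuing the search up to |y| = 30 finds no solutions either.
No (x, y) in the scanned range satisfies the equation.

No integer solutions with |y| ≤ 30.


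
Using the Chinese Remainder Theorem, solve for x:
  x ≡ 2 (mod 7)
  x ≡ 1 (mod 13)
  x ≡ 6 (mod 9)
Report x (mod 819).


Moduli 7, 13, 9 are pairwise coprime; by CRT there is a unique solution modulo M = 7 · 13 · 9 = 819.
Solve pairwise, accumulating the modulus:
  Start with x ≡ 2 (mod 7).
  Combine with x ≡ 1 (mod 13): since gcd(7, 13) = 1, we get a unique residue mod 91.
    Write x = 2 + 7·t and substitute into x ≡ 1 (mod 13): 7·t ≡ 1 − 2 = -1 (mod 13).
    Reduce coefficients mod 13: 7·t ≡ 12 (mod 13).
    The inverse of 7 mod 13 is 2 (since 7·2 = 14 = 1·13 + 1), so t ≡ 2·12 = 24 ≡ 11 (mod 13).
    Then x = 2 + 7·11 = 79, valid modulo lcm(7, 13) = 91: x ≡ 79 (mod 91).
  Combine with x ≡ 6 (mod 9): since gcd(91, 9) = 1, we get a unique residue mod 819.
    Write x = 79 + 91·t and substitute into x ≡ 6 (mod 9): 91·t ≡ 6 − 79 = -73 (mod 9).
    Reduce coefficients mod 9: 1·t ≡ 8 (mod 9).
    So t ≡ 8 (mod 9).
    Then x = 79 + 91·8 = 807, valid modulo lcm(91, 9) = 819: x ≡ 807 (mod 819).
Verify: 807 mod 7 = 2 ✓, 807 mod 13 = 1 ✓, 807 mod 9 = 6 ✓.

x ≡ 807 (mod 819).


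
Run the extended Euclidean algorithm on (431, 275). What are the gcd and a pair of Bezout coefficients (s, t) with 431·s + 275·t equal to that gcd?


Euclidean algorithm on (431, 275) — divide until remainder is 0:
  431 = 1 · 275 + 156
  275 = 1 · 156 + 119
  156 = 1 · 119 + 37
  119 = 3 · 37 + 8
  37 = 4 · 8 + 5
  8 = 1 · 5 + 3
  5 = 1 · 3 + 2
  3 = 1 · 2 + 1
  2 = 2 · 1 + 0
gcd(431, 275) = 1.
Track Bezout coefficients alongside the remainders: start with r₀ = 431 = a·1 + b·0 (s = 1, t = 0) and r₁ = 275 = a·0 + b·1 (s = 0, t = 1); each new remainder r_{k+1} = r_{k-1} − q_k·r_k inherits s_{k+1} = s_{k-1} − q_k·s_k, t_{k+1} = t_{k-1} − q_k·t_k, so r_k = a·s_k + b·t_k at every step:
  q = 1: r = 156, s = 1 − 1·0 = 1, t = 0 − 1·1 = -1  (check: 431·1 + 275·(-1) = 156)
  q = 1: r = 119, s = 0 − 1·1 = -1, t = 1 − 1·(-1) = 2  (check: 431·(-1) + 275·2 = 119)
  q = 1: r = 37, s = 1 − 1·(-1) = 2, t = -1 − 1·2 = -3  (check: 431·2 + 275·(-3) = 37)
  q = 3: r = 8, s = -1 − 3·2 = -7, t = 2 − 3·(-3) = 11  (check: 431·(-7) + 275·11 = 8)
  q = 4: r = 5, s = 2 − 4·(-7) = 30, t = -3 − 4·11 = -47  (check: 431·30 + 275·(-47) = 5)
  q = 1: r = 3, s = -7 − 1·30 = -37, t = 11 − 1·(-47) = 58  (check: 431·(-37) + 275·58 = 3)
  q = 1: r = 2, s = 30 − 1·(-37) = 67, t = -47 − 1·58 = -105  (check: 431·67 + 275·(-105) = 2)
  q = 1: r = 1, s = -37 − 1·67 = -104, t = 58 − 1·(-105) = 163  (check: 431·(-104) + 275·163 = 1)
The row with r = 1 (the gcd) gives the Bezout coefficients s = -104, t = 163.
Result: 431 · (-104) + 275 · (163) = 1.

gcd(431, 275) = 1; s = -104, t = 163 (check: 431·(-104) + 275·163 = 1).


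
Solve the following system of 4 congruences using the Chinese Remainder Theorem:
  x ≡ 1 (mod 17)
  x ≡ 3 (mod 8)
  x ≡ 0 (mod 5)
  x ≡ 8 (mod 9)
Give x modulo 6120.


Product of moduli M = 17 · 8 · 5 · 9 = 6120.
Merge one congruence at a time:
  Start: x ≡ 1 (mod 17).
  Combine with x ≡ 3 (mod 8); new modulus lcm = 136.
    Write x = 1 + 17·t and substitute into x ≡ 3 (mod 8): 17·t ≡ 3 − 1 = 2 (mod 8).
    Reduce coefficients mod 8: 1·t ≡ 2 (mod 8).
    So t ≡ 2 (mod 8).
    Then x = 1 + 17·2 = 35, valid modulo lcm(17, 8) = 136: x ≡ 35 (mod 136).
  Combine with x ≡ 0 (mod 5); new modulus lcm = 680.
    Write x = 35 + 136·t and substitute into x ≡ 0 (mod 5): 136·t ≡ 0 − 35 = -35 (mod 5).
    Reduce coefficients mod 5: 1·t ≡ 0 (mod 5).
    So t ≡ 0 (mod 5).
    Then x = 35 + 136·0 = 35, valid modulo lcm(136, 5) = 680: x ≡ 35 (mod 680).
  Combine with x ≡ 8 (mod 9); new modulus lcm = 6120.
    Write x = 35 + 680·t and substitute into x ≡ 8 (mod 9): 680·t ≡ 8 − 35 = -27 (mod 9).
    Reduce coefficients mod 9: 5·t ≡ 0 (mod 9).
    The inverse of 5 mod 9 is 2 (since 5·2 = 10 = 1·9 + 1), so t ≡ 2·0 = 0 ≡ 0 (mod 9).
    Then x = 35 + 680·0 = 35, valid modulo lcm(680, 9) = 6120: x ≡ 35 (mod 6120).
Verify against each original: 35 mod 17 = 1, 35 mod 8 = 3, 35 mod 5 = 0, 35 mod 9 = 8.

x ≡ 35 (mod 6120).


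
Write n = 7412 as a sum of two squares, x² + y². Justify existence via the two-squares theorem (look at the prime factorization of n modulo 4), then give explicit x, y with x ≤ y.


Step 1: Factor n = 7412 = 2^2 · 17 · 109.
Step 2: Check the mod-4 condition on each prime factor: 2 = 2 (special); 17 ≡ 1 (mod 4), exponent 1; 109 ≡ 1 (mod 4), exponent 1.
All primes ≡ 3 (mod 4) appear to even exponent (or don't appear), so by the two-squares theorem n IS expressible as a sum of two squares.
Step 3: Build a representation. Group n = k² · m with k = 2 and m = 17 · 109 = 1853 (a product of primes ≡ 1 (mod 4)); a representation of m scales to one of n via (k·x)² + (k·y)² = k²(x² + y²). Each prime p ≡ 1 (mod 4) is itself a sum of two squares; find a² by testing p − a² for a perfect square:
  17: 17 − 1² = 16 = 4² ⇒ 17 = 1² + 4².
  109: 109 − 1² = 108, 109 − 2² = 105, 109 − 3² = 100 = 10² ⇒ 109 = 3² + 10².
  Combine using the Brahmagupta–Fibonacci identity (a² + b²)(c² + d²) = (ac − bd)² + (ad + bc)² = (ac + bd)² + (ad − bc)²:
  17 · 109 = 1853: from (1² + 4²)(3² + 10²), take (1·3 − 4·10, 1·10 + 4·3) = (3 − 40, 10 + 12) = (-37, 22); dropping signs (only squares matter) gives (37, 22); check 37² + 22² = 1369 + 484 = 1853 ✓.
  Scale by k = 2: (2·37, 2·22) = (74, 44).
Step 4: Order so x ≤ y and verify: 44² + 74² = 1936 + 5476 = 7412 = n. ✓

n = 7412 = 44² + 74² (one valid representation with x ≤ y).


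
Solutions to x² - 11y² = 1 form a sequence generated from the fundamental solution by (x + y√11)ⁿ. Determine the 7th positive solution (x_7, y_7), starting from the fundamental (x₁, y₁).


Step 1: Find the fundamental solution (x₁, y₁) of x² - 11y² = 1.
  Expand √11 as a continued fraction. a₀ = ⌊√11⌋ = 3; iterate m_{k+1} = d_k·a_k − m_k, d_{k+1} = (11 − m_{k+1}²)/d_k, a_{k+1} = ⌊(a₀ + m_{k+1})/d_{k+1}⌋ (starting m₀ = 0, d₀ = 1), with convergents p_k = a_k·p_{k-1} + p_{k-2}, q_k = a_k·q_{k-1} + q_{k-2} (p₋₁ = 1, q₋₁ = 0):
  k = 0: a₀ = 3; p₀/q₀ = 3/1; p₀² − 11·q₀² = 9 − 11 = -2.
  k = 1: m = 3, d = 2, a = ⌊(3 + 3)/2⌋ = 3; p/q = (3·3 + 1)/(3·1 + 0) = 10/3; p² − 11·q² = 100 − 99 = 1.
  The first convergent with p² − 11·q² = 1 gives the fundamental solution (x₁, y₁) = (10, 3).
Step 2: Apply the recurrence (x_{n+1}, y_{n+1}) = (x₁x_n + 11y₁y_n, x₁y_n + y₁x_n) repeatedly.
  From (x_1, y_1) = (10, 3): x_2 = 10·10 + 11·3·3 = 199; y_2 = 10·3 + 3·10 = 60.
  From (x_2, y_2) = (199, 60): x_3 = 10·199 + 11·3·60 = 3970; y_3 = 10·60 + 3·199 = 1197.
  From (x_3, y_3) = (3970, 1197): x_4 = 10·3970 + 11·3·1197 = 79201; y_4 = 10·1197 + 3·3970 = 23880.
  From (x_4, y_4) = (79201, 23880): x_5 = 10·79201 + 11·3·23880 = 1580050; y_5 = 10·23880 + 3·79201 = 476403.
  From (x_5, y_5) = (1580050, 476403): x_6 = 10·1580050 + 11·3·476403 = 31521799; y_6 = 10·476403 + 3·1580050 = 9504180.
  From (x_6, y_6) = (31521799, 9504180): x_7 = 10·31521799 + 11·3·9504180 = 628855930; y_7 = 10·9504180 + 3·31521799 = 189607197.
Step 3: Verify x_7² - 11·y_7² = 395459780696164900 - 395459780696164899 = 1 (should be 1). ✓

(x_1, y_1) = (10, 3); (x_7, y_7) = (628855930, 189607197).


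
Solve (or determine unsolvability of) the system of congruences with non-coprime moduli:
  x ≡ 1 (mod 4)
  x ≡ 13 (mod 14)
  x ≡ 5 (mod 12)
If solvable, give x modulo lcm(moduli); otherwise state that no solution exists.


Moduli 4, 14, 12 are not pairwise coprime, so CRT works modulo lcm(m_i) when all pairwise compatibility conditions hold.
Pairwise compatibility: gcd(m_i, m_j) must divide a_i - a_j for every pair.
Merge one congruence at a time:
  Start: x ≡ 1 (mod 4).
  Combine with x ≡ 13 (mod 14): gcd(4, 14) = 2; 13 - 1 = 12, which IS divisible by 2, so compatible.
    Write x = 1 + 4·t and substitute into x ≡ 13 (mod 14): 4·t ≡ 13 − 1 = 12 (mod 14).
    Divide the congruence (and modulus) by g = 2: 2·t ≡ 6 (mod 7).
    The inverse of 2 mod 7 is 4 (since 2·4 = 8 = 1·7 + 1), so t ≡ 4·6 = 24 ≡ 3 (mod 7).
    Then x = 1 + 4·3 = 13, valid modulo lcm(4, 14) = 28: x ≡ 13 (mod 28).
  Combine with x ≡ 5 (mod 12): gcd(28, 12) = 4; 5 - 13 = -8, which IS divisible by 4, so compatible.
    Write x = 13 + 28·t and substitute into x ≡ 5 (mod 12): 28·t ≡ 5 − 13 = -8 (mod 12).
    Divide the congruence (and modulus) by g = 4: 7·t ≡ -2 (mod 3).
    Reduce coefficients mod 3: 1·t ≡ 1 (mod 3).
    So t ≡ 1 (mod 3).
    Then x = 13 + 28·1 = 41, valid modulo lcm(28, 12) = 84: x ≡ 41 (mod 84).
Verify: 41 mod 4 = 1, 41 mod 14 = 13, 41 mod 12 = 5.

x ≡ 41 (mod 84).


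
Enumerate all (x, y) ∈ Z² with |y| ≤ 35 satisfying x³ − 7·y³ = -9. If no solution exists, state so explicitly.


The equation is x³ - 7y³ = -9. For fixed y, x³ = 7·y³ − 9, so a solution requires the RHS to be a perfect cube.
Strategy: iterate y from -35 to 35, compute RHS = 7·y³ − 9, and check whether it is a (positive or negative) perfect cube.
Check small values of y:
  y = 0: RHS = -9 is not a perfect cube.
  y = 1: RHS = -2 is not a perfect cube.
  y = -1: RHS = -16 is not a perfect cube.
  y = 2: RHS = 47 is not a perfect cube.
  y = -2: RHS = -65 is not a perfect cube.
  y = 3: RHS = 180 is not a perfect cube.
  y = -3: RHS = -198 is not a perfect cube.
Continuing the search up to |y| = 35 finds no solutions either.
No (x, y) in the scanned range satisfies the equation.

No integer solutions with |y| ≤ 35.


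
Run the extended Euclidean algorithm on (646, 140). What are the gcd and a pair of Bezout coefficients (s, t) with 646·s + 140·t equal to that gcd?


Euclidean algorithm on (646, 140) — divide until remainder is 0:
  646 = 4 · 140 + 86
  140 = 1 · 86 + 54
  86 = 1 · 54 + 32
  54 = 1 · 32 + 22
  32 = 1 · 22 + 10
  22 = 2 · 10 + 2
  10 = 5 · 2 + 0
gcd(646, 140) = 2.
Track Bezout coefficients alongside the remainders: start with r₀ = 646 = a·1 + b·0 (s = 1, t = 0) and r₁ = 140 = a·0 + b·1 (s = 0, t = 1); each new remainder r_{k+1} = r_{k-1} − q_k·r_k inherits s_{k+1} = s_{k-1} − q_k·s_k, t_{k+1} = t_{k-1} − q_k·t_k, so r_k = a·s_k + b·t_k at every step:
  q = 4: r = 86, s = 1 − 4·0 = 1, t = 0 − 4·1 = -4  (check: 646·1 + 140·(-4) = 86)
  q = 1: r = 54, s = 0 − 1·1 = -1, t = 1 − 1·(-4) = 5  (check: 646·(-1) + 140·5 = 54)
  q = 1: r = 32, s = 1 − 1·(-1) = 2, t = -4 − 1·5 = -9  (check: 646·2 + 140·(-9) = 32)
  q = 1: r = 22, s = -1 − 1·2 = -3, t = 5 − 1·(-9) = 14  (check: 646·(-3) + 140·14 = 22)
  q = 1: r = 10, s = 2 − 1·(-3) = 5, t = -9 − 1·14 = -23  (check: 646·5 + 140·(-23) = 10)
  q = 2: r = 2, s = -3 − 2·5 = -13, t = 14 − 2·(-23) = 60  (check: 646·(-13) + 140·60 = 2)
The row with r = 2 (the gcd) gives the Bezout coefficients s = -13, t = 60.
Result: 646 · (-13) + 140 · (60) = 2.

gcd(646, 140) = 2; s = -13, t = 60 (check: 646·(-13) + 140·60 = 2).


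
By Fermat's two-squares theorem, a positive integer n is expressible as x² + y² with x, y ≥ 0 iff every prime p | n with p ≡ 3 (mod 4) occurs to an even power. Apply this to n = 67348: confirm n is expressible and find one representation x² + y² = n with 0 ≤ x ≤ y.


Step 1: Factor n = 67348 = 2^2 · 113 · 149.
Step 2: Check the mod-4 condition on each prime factor: 2 = 2 (special); 113 ≡ 1 (mod 4), exponent 1; 149 ≡ 1 (mod 4), exponent 1.
All primes ≡ 3 (mod 4) appear to even exponent (or don't appear), so by the two-squares theorem n IS expressible as a sum of two squares.
Step 3: Build a representation. Group n = k² · m with k = 2 and m = 113 · 149 = 16837 (a product of primes ≡ 1 (mod 4)); a representation of m scales to one of n via (k·x)² + (k·y)² = k²(x² + y²). Each prime p ≡ 1 (mod 4) is itself a sum of two squares; find a² by testing p − a² for a perfect square:
  113: 113 − 1² = 112, 113 − 2² = 109, 113 − 3² = 104, 113 − 4² = 97, 113 − 5² = 88, 113 − 6² = 77, 113 − 7² = 64 = 8² ⇒ 113 = 7² + 8².
  149: 149 − 1² = 148, 149 − 2² = 145, 149 − 3² = 140, 149 − 4² = 133, 149 − 5² = 124, 149 − 6² = 113, 149 − 7² = 100 = 10² ⇒ 149 = 7² + 10².
  Combine using the Brahmagupta–Fibonacci identity (a² + b²)(c² + d²) = (ac − bd)² + (ad + bc)² = (ac + bd)² + (ad − bc)²:
  113 · 149 = 16837: from (7² + 8²)(7² + 10²), take (7·7 − 8·10, 7·10 + 8·7) = (49 − 80, 70 + 56) = (-31, 126); dropping signs (only squares matter) gives (31, 126); check 31² + 126² = 961 + 15876 = 16837 ✓.
  Scale by k = 2: (2·31, 2·126) = (62, 252).
Step 4: Order so x ≤ y and verify: 62² + 252² = 3844 + 63504 = 67348 = n. ✓

n = 67348 = 62² + 252² (one valid representation with x ≤ y).


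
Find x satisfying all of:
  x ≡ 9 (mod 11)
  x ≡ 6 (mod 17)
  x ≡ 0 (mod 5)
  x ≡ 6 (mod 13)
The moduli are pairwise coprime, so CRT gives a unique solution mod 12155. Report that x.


Product of moduli M = 11 · 17 · 5 · 13 = 12155.
Merge one congruence at a time:
  Start: x ≡ 9 (mod 11).
  Combine with x ≡ 6 (mod 17); new modulus lcm = 187.
    Write x = 9 + 11·t and substitute into x ≡ 6 (mod 17): 11·t ≡ 6 − 9 = -3 (mod 17).
    Reduce coefficients mod 17: 11·t ≡ 14 (mod 17).
    The inverse of 11 mod 17 is 14 (since 11·14 = 154 = 9·17 + 1), so t ≡ 14·14 = 196 ≡ 9 (mod 17).
    Then x = 9 + 11·9 = 108, valid modulo lcm(11, 17) = 187: x ≡ 108 (mod 187).
  Combine with x ≡ 0 (mod 5); new modulus lcm = 935.
    Write x = 108 + 187·t and substitute into x ≡ 0 (mod 5): 187·t ≡ 0 − 108 = -108 (mod 5).
    Reduce coefficients mod 5: 2·t ≡ 2 (mod 5).
    The inverse of 2 mod 5 is 3 (since 2·3 = 6 = 1·5 + 1), so t ≡ 3·2 = 6 ≡ 1 (mod 5).
    Then x = 108 + 187·1 = 295, valid modulo lcm(187, 5) = 935: x ≡ 295 (mod 935).
  Combine with x ≡ 6 (mod 13); new modulus lcm = 12155.
    Write x = 295 + 935·t and substitute into x ≡ 6 (mod 13): 935·t ≡ 6 − 295 = -289 (mod 13).
    Reduce coefficients mod 13: 12·t ≡ 10 (mod 13).
    The inverse of 12 mod 13 is 12 (since 12·12 = 144 = 11·13 + 1), so t ≡ 12·10 = 120 ≡ 3 (mod 13).
    Then x = 295 + 935·3 = 3100, valid modulo lcm(935, 13) = 12155: x ≡ 3100 (mod 12155).
Verify against each original: 3100 mod 11 = 9, 3100 mod 17 = 6, 3100 mod 5 = 0, 3100 mod 13 = 6.

x ≡ 3100 (mod 12155).


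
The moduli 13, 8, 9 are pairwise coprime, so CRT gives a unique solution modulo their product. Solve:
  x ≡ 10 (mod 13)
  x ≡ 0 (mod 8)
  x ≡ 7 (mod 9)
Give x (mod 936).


Moduli 13, 8, 9 are pairwise coprime; by CRT there is a unique solution modulo M = 13 · 8 · 9 = 936.
Solve pairwise, accumulating the modulus:
  Start with x ≡ 10 (mod 13).
  Combine with x ≡ 0 (mod 8): since gcd(13, 8) = 1, we get a unique residue mod 104.
    Write x = 10 + 13·t and substitute into x ≡ 0 (mod 8): 13·t ≡ 0 − 10 = -10 (mod 8).
    Reduce coefficients mod 8: 5·t ≡ 6 (mod 8).
    The inverse of 5 mod 8 is 5 (since 5·5 = 25 = 3·8 + 1), so t ≡ 5·6 = 30 ≡ 6 (mod 8).
    Then x = 10 + 13·6 = 88, valid modulo lcm(13, 8) = 104: x ≡ 88 (mod 104).
  Combine with x ≡ 7 (mod 9): since gcd(104, 9) = 1, we get a unique residue mod 936.
    Write x = 88 + 104·t and substitute into x ≡ 7 (mod 9): 104·t ≡ 7 − 88 = -81 (mod 9).
    Reduce coefficients mod 9: 5·t ≡ 0 (mod 9).
    The inverse of 5 mod 9 is 2 (since 5·2 = 10 = 1·9 + 1), so t ≡ 2·0 = 0 ≡ 0 (mod 9).
    Then x = 88 + 104·0 = 88, valid modulo lcm(104, 9) = 936: x ≡ 88 (mod 936).
Verify: 88 mod 13 = 10 ✓, 88 mod 8 = 0 ✓, 88 mod 9 = 7 ✓.

x ≡ 88 (mod 936).


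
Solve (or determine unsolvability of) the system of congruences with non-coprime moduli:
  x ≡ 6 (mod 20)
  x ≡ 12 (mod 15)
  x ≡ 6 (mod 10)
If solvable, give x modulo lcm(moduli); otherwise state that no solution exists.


Moduli 20, 15, 10 are not pairwise coprime, so CRT works modulo lcm(m_i) when all pairwise compatibility conditions hold.
Pairwise compatibility: gcd(m_i, m_j) must divide a_i - a_j for every pair.
Merge one congruence at a time:
  Start: x ≡ 6 (mod 20).
  Combine with x ≡ 12 (mod 15): gcd(20, 15) = 5, and 12 - 6 = 6 is NOT divisible by 5.
    ⇒ system is inconsistent (no integer solution).

No solution (the system is inconsistent).


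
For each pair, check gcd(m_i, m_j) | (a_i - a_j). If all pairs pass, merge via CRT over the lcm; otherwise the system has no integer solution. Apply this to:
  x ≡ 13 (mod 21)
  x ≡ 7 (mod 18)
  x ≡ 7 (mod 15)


Moduli 21, 18, 15 are not pairwise coprime, so CRT works modulo lcm(m_i) when all pairwise compatibility conditions hold.
Pairwise compatibility: gcd(m_i, m_j) must divide a_i - a_j for every pair.
Merge one congruence at a time:
  Start: x ≡ 13 (mod 21).
  Combine with x ≡ 7 (mod 18): gcd(21, 18) = 3; 7 - 13 = -6, which IS divisible by 3, so compatible.
    Write x = 13 + 21·t and substitute into x ≡ 7 (mod 18): 21·t ≡ 7 − 13 = -6 (mod 18).
    Divide the congruence (and modulus) by g = 3: 7·t ≡ -2 (mod 6).
    Reduce coefficients mod 6: 1·t ≡ 4 (mod 6).
    So t ≡ 4 (mod 6).
    Then x = 13 + 21·4 = 97, valid modulo lcm(21, 18) = 126: x ≡ 97 (mod 126).
  Combine with x ≡ 7 (mod 15): gcd(126, 15) = 3; 7 - 97 = -90, which IS divisible by 3, so compatible.
    Write x = 97 + 126·t and substitute into x ≡ 7 (mod 15): 126·t ≡ 7 − 97 = -90 (mod 15).
    Divide the congruence (and modulus) by g = 3: 42·t ≡ -30 (mod 5).
    Reduce coefficients mod 5: 2·t ≡ 0 (mod 5).
    The inverse of 2 mod 5 is 3 (since 2·3 = 6 = 1·5 + 1), so t ≡ 3·0 = 0 ≡ 0 (mod 5).
    Then x = 97 + 126·0 = 97, valid modulo lcm(126, 15) = 630: x ≡ 97 (mod 630).
Verify: 97 mod 21 = 13, 97 mod 18 = 7, 97 mod 15 = 7.

x ≡ 97 (mod 630).


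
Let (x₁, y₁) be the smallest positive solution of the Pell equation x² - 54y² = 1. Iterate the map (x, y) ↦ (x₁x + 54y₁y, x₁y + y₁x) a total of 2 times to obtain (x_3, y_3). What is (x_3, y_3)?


Step 1: Find the fundamental solution (x₁, y₁) of x² - 54y² = 1.
  Expand √54 as a continued fraction. a₀ = ⌊√54⌋ = 7; iterate m_{k+1} = d_k·a_k − m_k, d_{k+1} = (54 − m_{k+1}²)/d_k, a_{k+1} = ⌊(a₀ + m_{k+1})/d_{k+1}⌋ (starting m₀ = 0, d₀ = 1), with convergents p_k = a_k·p_{k-1} + p_{k-2}, q_k = a_k·q_{k-1} + q_{k-2} (p₋₁ = 1, q₋₁ = 0):
  k = 0: a₀ = 7; p₀/q₀ = 7/1; p₀² − 54·q₀² = 49 − 54 = -5.
  k = 1: m = 7, d = 5, a = ⌊(7 + 7)/5⌋ = 2; p/q = (2·7 + 1)/(2·1 + 0) = 15/2; p² − 54·q² = 225 − 216 = 9.
  k = 2: m = 3, d = 9, a = ⌊(7 + 3)/9⌋ = 1; p/q = (1·15 + 7)/(1·2 + 1) = 22/3; p² − 54·q² = 484 − 486 = -2.
  k = 3: m = 6, d = 2, a = ⌊(7 + 6)/2⌋ = 6; p/q = (6·22 + 15)/(6·3 + 2) = 147/20; p² − 54·q² = 21609 − 21600 = 9.
  k = 4: m = 6, d = 9, a = ⌊(7 + 6)/9⌋ = 1; p/q = (1·147 + 22)/(1·20 + 3) = 169/23; p² − 54·q² = 28561 − 28566 = -5.
  k = 5: m = 3, d = 5, a = ⌊(7 + 3)/5⌋ = 2; p/q = (2·169 + 147)/(2·23 + 20) = 485/66; p² − 54·q² = 235225 − 235224 = 1.
  The first convergent with p² − 54·q² = 1 gives the fundamental solution (x₁, y₁) = (485, 66).
Step 2: Apply the recurrence (x_{n+1}, y_{n+1}) = (x₁x_n + 54y₁y_n, x₁y_n + y₁x_n) repeatedly.
  From (x_1, y_1) = (485, 66): x_2 = 485·485 + 54·66·66 = 470449; y_2 = 485·66 + 66·485 = 64020.
  From (x_2, y_2) = (470449, 64020): x_3 = 485·470449 + 54·66·64020 = 456335045; y_3 = 485·64020 + 66·470449 = 62099334.
Step 3: Verify x_3² - 54·y_3² = 208241673295152025 - 208241673295152024 = 1 (should be 1). ✓

(x_1, y_1) = (485, 66); (x_3, y_3) = (456335045, 62099334).
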